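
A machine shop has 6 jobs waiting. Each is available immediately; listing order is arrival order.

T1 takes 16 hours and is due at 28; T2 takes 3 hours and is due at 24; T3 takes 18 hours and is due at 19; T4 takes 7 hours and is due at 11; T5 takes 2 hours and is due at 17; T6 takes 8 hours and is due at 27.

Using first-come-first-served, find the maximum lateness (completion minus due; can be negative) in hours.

FIFO (arrival order): T1 T2 T3 T4 T5 T6.
T1: 0→16, due 28, lateness -12
T2: 16→19, due 24, lateness -5
T3: 19→37, due 19, lateness 18
T4: 37→44, due 11, lateness 33
T5: 44→46, due 17, lateness 29
T6: 46→54, due 27, lateness 27
Maximum = 33.

33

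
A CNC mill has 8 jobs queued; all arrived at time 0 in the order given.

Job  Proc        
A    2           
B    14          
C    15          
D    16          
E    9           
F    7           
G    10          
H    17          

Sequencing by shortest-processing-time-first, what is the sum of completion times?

319

SPT (increasing processing time): A F E G B C D H.
A: 0→2
F: 2→9
E: 9→18
G: 18→28
B: 28→42
C: 42→57
D: 57→73
H: 73→90
Sum = 2+9+18+28+42+57+73+90 = 319.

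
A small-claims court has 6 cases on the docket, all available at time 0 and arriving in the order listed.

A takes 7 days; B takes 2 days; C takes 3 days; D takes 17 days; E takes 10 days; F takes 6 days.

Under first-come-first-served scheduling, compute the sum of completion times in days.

FIFO (arrival order): A B C D E F.
A: 0→7
B: 7→9
C: 9→12
D: 12→29
E: 29→39
F: 39→45
Sum = 7+9+12+29+39+45 = 141.

141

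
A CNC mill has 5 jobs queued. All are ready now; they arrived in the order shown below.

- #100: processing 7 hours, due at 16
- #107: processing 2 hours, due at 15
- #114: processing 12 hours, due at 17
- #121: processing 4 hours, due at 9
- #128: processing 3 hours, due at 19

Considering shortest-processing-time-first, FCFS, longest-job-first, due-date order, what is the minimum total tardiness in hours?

SPT (increasing processing time): #107 #128 #121 #100 #114.
#107: 0→2, due 15, tardiness 0
#128: 2→5, due 19, tardiness 0
#121: 5→9, due 9, tardiness 0
#100: 9→16, due 16, tardiness 0
#114: 16→28, due 17, tardiness 11
Sum = 0+0+0+0+11 = 11.
FIFO (arrival order): #100 #107 #114 #121 #128.
#100: 0→7, due 16, tardiness 0
#107: 7→9, due 15, tardiness 0
#114: 9→21, due 17, tardiness 4
#121: 21→25, due 9, tardiness 16
#128: 25→28, due 19, tardiness 9
Sum = 0+0+4+16+9 = 29.
LPT (decreasing processing time): #114 #100 #121 #128 #107.
#114: 0→12, due 17, tardiness 0
#100: 12→19, due 16, tardiness 3
#121: 19→23, due 9, tardiness 14
#128: 23→26, due 19, tardiness 7
#107: 26→28, due 15, tardiness 13
Sum = 0+3+14+7+13 = 37.
EDD (increasing due date): #121 #107 #100 #114 #128.
#121: 0→4, due 9, tardiness 0
#107: 4→6, due 15, tardiness 0
#100: 6→13, due 16, tardiness 0
#114: 13→25, due 17, tardiness 8
#128: 25→28, due 19, tardiness 9
Sum = 0+0+0+8+9 = 17.
SPT 11, FIFO 29, LPT 37, EDD 17 → minimum 11.

11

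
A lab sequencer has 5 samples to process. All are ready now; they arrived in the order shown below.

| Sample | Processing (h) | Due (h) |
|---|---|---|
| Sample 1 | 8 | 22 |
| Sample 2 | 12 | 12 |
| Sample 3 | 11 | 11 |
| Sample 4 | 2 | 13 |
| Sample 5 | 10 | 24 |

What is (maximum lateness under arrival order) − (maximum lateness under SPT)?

FIFO (arrival order): Sample 1 Sample 2 Sample 3 Sample 4 Sample 5.
Sample 1: 0→8, due 22, lateness -14
Sample 2: 8→20, due 12, lateness 8
Sample 3: 20→31, due 11, lateness 20
Sample 4: 31→33, due 13, lateness 20
Sample 5: 33→43, due 24, lateness 19
Maximum = 20.
SPT (increasing processing time): Sample 4 Sample 1 Sample 5 Sample 3 Sample 2.
Sample 4: 0→2, due 13, lateness -11
Sample 1: 2→10, due 22, lateness -12
Sample 5: 10→20, due 24, lateness -4
Sample 3: 20→31, due 11, lateness 20
Sample 2: 31→43, due 12, lateness 31
Maximum = 31.
Difference = 20 − 31 = -11.

-11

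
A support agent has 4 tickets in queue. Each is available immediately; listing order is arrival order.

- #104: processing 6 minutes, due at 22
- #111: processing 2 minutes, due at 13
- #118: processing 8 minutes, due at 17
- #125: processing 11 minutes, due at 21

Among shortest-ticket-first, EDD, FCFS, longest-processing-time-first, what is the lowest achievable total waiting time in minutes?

SPT (increasing processing time): #111 #104 #118 #125.
#111: waits 0, runs 0→2
#104: waits 2, runs 2→8
#118: waits 8, runs 8→16
#125: waits 16, runs 16→27
Sum = 0+2+8+16 = 26.
EDD (increasing due date): #111 #118 #125 #104.
#111: waits 0, runs 0→2
#118: waits 2, runs 2→10
#125: waits 10, runs 10→21
#104: waits 21, runs 21→27
Sum = 0+2+10+21 = 33.
FIFO (arrival order): #104 #111 #118 #125.
#104: waits 0, runs 0→6
#111: waits 6, runs 6→8
#118: waits 8, runs 8→16
#125: waits 16, runs 16→27
Sum = 0+6+8+16 = 30.
LPT (decreasing processing time): #125 #118 #104 #111.
#125: waits 0, runs 0→11
#118: waits 11, runs 11→19
#104: waits 19, runs 19→25
#111: waits 25, runs 25→27
Sum = 0+11+19+25 = 55.
SPT 26, EDD 33, FIFO 30, LPT 55 → minimum 26.

26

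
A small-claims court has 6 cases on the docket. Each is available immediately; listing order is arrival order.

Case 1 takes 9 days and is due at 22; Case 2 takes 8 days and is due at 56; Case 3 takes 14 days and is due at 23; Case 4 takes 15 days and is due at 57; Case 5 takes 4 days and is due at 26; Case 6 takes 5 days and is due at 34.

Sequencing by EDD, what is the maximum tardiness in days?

1

EDD (increasing due date): Case 1 Case 3 Case 5 Case 6 Case 2 Case 4.
Case 1: 0→9, due 22, tardiness 0
Case 3: 9→23, due 23, tardiness 0
Case 5: 23→27, due 26, tardiness 1
Case 6: 27→32, due 34, tardiness 0
Case 2: 32→40, due 56, tardiness 0
Case 4: 40→55, due 57, tardiness 0
Maximum = 1.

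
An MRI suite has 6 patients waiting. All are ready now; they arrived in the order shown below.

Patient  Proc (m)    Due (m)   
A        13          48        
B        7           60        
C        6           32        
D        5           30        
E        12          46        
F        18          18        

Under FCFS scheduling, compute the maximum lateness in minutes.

FIFO (arrival order): A B C D E F.
A: 0→13, due 48, lateness -35
B: 13→20, due 60, lateness -40
C: 20→26, due 32, lateness -6
D: 26→31, due 30, lateness 1
E: 31→43, due 46, lateness -3
F: 43→61, due 18, lateness 43
Maximum = 43.

43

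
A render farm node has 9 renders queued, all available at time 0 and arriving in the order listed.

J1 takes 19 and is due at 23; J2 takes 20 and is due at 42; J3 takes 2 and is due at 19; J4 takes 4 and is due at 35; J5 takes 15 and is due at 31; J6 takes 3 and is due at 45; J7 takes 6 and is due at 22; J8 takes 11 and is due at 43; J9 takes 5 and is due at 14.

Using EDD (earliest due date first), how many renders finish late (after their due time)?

EDD (increasing due date): J9 J3 J7 J1 J5 J4 J2 J8 J6.
J9: 0→5, due 14, tardiness 0
J3: 5→7, due 19, tardiness 0
J7: 7→13, due 22, tardiness 0
J1: 13→32, due 23, tardiness 9
J5: 32→47, due 31, tardiness 16
J4: 47→51, due 35, tardiness 16
J2: 51→71, due 42, tardiness 29
J8: 71→82, due 43, tardiness 39
J6: 82→85, due 45, tardiness 40
Late renders: 6.

6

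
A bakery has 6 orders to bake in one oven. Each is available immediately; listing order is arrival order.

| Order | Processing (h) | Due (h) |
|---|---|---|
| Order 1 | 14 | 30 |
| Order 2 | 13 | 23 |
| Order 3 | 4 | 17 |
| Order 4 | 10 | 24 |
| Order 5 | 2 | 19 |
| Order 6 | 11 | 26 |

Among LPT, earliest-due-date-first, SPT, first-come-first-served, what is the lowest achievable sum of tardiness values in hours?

42

LPT (decreasing processing time): Order 1 Order 2 Order 6 Order 4 Order 3 Order 5.
Order 1: 0→14, due 30, tardiness 0
Order 2: 14→27, due 23, tardiness 4
Order 6: 27→38, due 26, tardiness 12
Order 4: 38→48, due 24, tardiness 24
Order 3: 48→52, due 17, tardiness 35
Order 5: 52→54, due 19, tardiness 35
Sum = 0+4+12+24+35+35 = 110.
EDD (increasing due date): Order 3 Order 5 Order 2 Order 4 Order 6 Order 1.
Order 3: 0→4, due 17, tardiness 0
Order 5: 4→6, due 19, tardiness 0
Order 2: 6→19, due 23, tardiness 0
Order 4: 19→29, due 24, tardiness 5
Order 6: 29→40, due 26, tardiness 14
Order 1: 40→54, due 30, tardiness 24
Sum = 0+0+0+5+14+24 = 43.
SPT (increasing processing time): Order 5 Order 3 Order 4 Order 6 Order 2 Order 1.
Order 5: 0→2, due 19, tardiness 0
Order 3: 2→6, due 17, tardiness 0
Order 4: 6→16, due 24, tardiness 0
Order 6: 16→27, due 26, tardiness 1
Order 2: 27→40, due 23, tardiness 17
Order 1: 40→54, due 30, tardiness 24
Sum = 0+0+0+1+17+24 = 42.
FIFO (arrival order): Order 1 Order 2 Order 3 Order 4 Order 5 Order 6.
Order 1: 0→14, due 30, tardiness 0
Order 2: 14→27, due 23, tardiness 4
Order 3: 27→31, due 17, tardiness 14
Order 4: 31→41, due 24, tardiness 17
Order 5: 41→43, due 19, tardiness 24
Order 6: 43→54, due 26, tardiness 28
Sum = 0+4+14+17+24+28 = 87.
LPT 110, EDD 43, SPT 42, FIFO 87 → minimum 42.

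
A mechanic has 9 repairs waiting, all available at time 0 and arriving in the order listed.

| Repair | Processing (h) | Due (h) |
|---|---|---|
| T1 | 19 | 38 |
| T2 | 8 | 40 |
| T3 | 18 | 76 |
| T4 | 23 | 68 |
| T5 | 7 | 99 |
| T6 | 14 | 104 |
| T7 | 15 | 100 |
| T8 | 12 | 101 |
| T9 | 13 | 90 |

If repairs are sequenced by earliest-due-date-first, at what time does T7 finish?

103

EDD (increasing due date): T1 T2 T4 T3 T9 T5 T7 T8 T6.
T1: 0→19
T2: 19→27
T4: 27→50
T3: 50→68
T9: 68→81
T5: 81→88
T7: 88→103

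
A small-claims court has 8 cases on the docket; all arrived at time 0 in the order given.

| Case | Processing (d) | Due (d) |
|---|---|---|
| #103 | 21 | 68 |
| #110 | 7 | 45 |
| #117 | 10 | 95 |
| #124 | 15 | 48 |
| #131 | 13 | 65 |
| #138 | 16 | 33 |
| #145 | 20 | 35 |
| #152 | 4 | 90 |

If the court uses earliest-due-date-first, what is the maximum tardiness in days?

24

EDD (increasing due date): #138 #145 #110 #124 #131 #103 #152 #117.
#138: 0→16, due 33, tardiness 0
#145: 16→36, due 35, tardiness 1
#110: 36→43, due 45, tardiness 0
#124: 43→58, due 48, tardiness 10
#131: 58→71, due 65, tardiness 6
#103: 71→92, due 68, tardiness 24
#152: 92→96, due 90, tardiness 6
#117: 96→106, due 95, tardiness 11
Maximum = 24.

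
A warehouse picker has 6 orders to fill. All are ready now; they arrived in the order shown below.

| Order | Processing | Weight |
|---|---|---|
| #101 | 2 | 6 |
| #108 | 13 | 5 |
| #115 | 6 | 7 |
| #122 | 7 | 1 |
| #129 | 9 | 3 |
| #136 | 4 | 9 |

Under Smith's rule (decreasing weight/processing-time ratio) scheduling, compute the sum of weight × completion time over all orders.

418

WSPT (decreasing weight/processing-time ratio): #101 #136 #115 #108 #129 #122.
#101: finishes 2, weight 6, w·C = 12
#136: finishes 6, weight 9, w·C = 54
#115: finishes 12, weight 7, w·C = 84
#108: finishes 25, weight 5, w·C = 125
#129: finishes 34, weight 3, w·C = 102
#122: finishes 41, weight 1, w·C = 41
Sum = 12+54+84+125+102+41 = 418.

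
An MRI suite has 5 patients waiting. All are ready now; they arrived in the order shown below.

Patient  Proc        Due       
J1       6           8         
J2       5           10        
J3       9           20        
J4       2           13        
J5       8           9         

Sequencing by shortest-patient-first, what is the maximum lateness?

SPT (increasing processing time): J4 J2 J1 J5 J3.
J4: 0→2, due 13, lateness -11
J2: 2→7, due 10, lateness -3
J1: 7→13, due 8, lateness 5
J5: 13→21, due 9, lateness 12
J3: 21→30, due 20, lateness 10
Maximum = 12.

12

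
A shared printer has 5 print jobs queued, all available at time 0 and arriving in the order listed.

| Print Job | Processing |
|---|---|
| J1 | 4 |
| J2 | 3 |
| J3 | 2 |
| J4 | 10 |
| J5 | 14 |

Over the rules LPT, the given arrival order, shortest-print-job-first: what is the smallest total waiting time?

LPT (decreasing processing time): J5 J4 J1 J2 J3.
J5: waits 0, runs 0→14
J4: waits 14, runs 14→24
J1: waits 24, runs 24→28
J2: waits 28, runs 28→31
J3: waits 31, runs 31→33
Sum = 0+14+24+28+31 = 97.
FIFO (arrival order): J1 J2 J3 J4 J5.
J1: waits 0, runs 0→4
J2: waits 4, runs 4→7
J3: waits 7, runs 7→9
J4: waits 9, runs 9→19
J5: waits 19, runs 19→33
Sum = 0+4+7+9+19 = 39.
SPT (increasing processing time): J3 J2 J1 J4 J5.
J3: waits 0, runs 0→2
J2: waits 2, runs 2→5
J1: waits 5, runs 5→9
J4: waits 9, runs 9→19
J5: waits 19, runs 19→33
Sum = 0+2+5+9+19 = 35.
LPT 97, FIFO 39, SPT 35 → minimum 35.

35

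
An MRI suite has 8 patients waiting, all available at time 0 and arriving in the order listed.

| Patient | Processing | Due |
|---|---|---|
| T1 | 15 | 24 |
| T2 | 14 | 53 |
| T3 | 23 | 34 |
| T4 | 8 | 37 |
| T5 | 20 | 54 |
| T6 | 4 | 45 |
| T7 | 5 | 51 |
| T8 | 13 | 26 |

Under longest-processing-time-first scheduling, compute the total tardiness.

LPT (decreasing processing time): T3 T5 T1 T2 T8 T4 T7 T6.
T3: 0→23, due 34, tardiness 0
T5: 23→43, due 54, tardiness 0
T1: 43→58, due 24, tardiness 34
T2: 58→72, due 53, tardiness 19
T8: 72→85, due 26, tardiness 59
T4: 85→93, due 37, tardiness 56
T7: 93→98, due 51, tardiness 47
T6: 98→102, due 45, tardiness 57
Sum = 0+0+34+19+59+56+47+57 = 272.

272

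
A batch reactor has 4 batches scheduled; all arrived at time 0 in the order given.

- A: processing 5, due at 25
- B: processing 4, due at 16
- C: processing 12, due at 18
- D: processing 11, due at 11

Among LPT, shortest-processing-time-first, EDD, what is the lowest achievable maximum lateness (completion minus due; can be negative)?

LPT (decreasing processing time): C D A B.
C: 0→12, due 18, lateness -6
D: 12→23, due 11, lateness 12
A: 23→28, due 25, lateness 3
B: 28→32, due 16, lateness 16
Maximum = 16.
SPT (increasing processing time): B A D C.
B: 0→4, due 16, lateness -12
A: 4→9, due 25, lateness -16
D: 9→20, due 11, lateness 9
C: 20→32, due 18, lateness 14
Maximum = 14.
EDD (increasing due date): D B C A.
D: 0→11, due 11, lateness 0
B: 11→15, due 16, lateness -1
C: 15→27, due 18, lateness 9
A: 27→32, due 25, lateness 7
Maximum = 9.
LPT 16, SPT 14, EDD 9 → minimum 9.

9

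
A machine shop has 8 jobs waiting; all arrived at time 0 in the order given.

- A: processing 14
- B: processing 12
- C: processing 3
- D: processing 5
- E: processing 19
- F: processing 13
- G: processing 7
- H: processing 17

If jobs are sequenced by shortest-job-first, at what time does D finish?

8

SPT (increasing processing time): C D G B F A H E.
C: 0→3
D: 3→8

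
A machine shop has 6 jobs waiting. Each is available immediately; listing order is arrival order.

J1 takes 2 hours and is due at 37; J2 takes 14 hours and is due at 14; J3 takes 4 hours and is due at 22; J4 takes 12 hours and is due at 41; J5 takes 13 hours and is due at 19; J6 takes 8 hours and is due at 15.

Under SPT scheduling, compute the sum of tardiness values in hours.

59

SPT (increasing processing time): J1 J3 J6 J4 J5 J2.
J1: 0→2, due 37, tardiness 0
J3: 2→6, due 22, tardiness 0
J6: 6→14, due 15, tardiness 0
J4: 14→26, due 41, tardiness 0
J5: 26→39, due 19, tardiness 20
J2: 39→53, due 14, tardiness 39
Sum = 0+0+0+0+20+39 = 59.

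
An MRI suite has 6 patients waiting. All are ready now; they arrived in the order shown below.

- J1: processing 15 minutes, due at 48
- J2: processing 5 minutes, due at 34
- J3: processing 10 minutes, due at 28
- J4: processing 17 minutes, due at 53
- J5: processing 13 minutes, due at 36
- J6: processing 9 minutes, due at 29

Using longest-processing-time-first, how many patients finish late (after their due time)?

4

LPT (decreasing processing time): J4 J1 J5 J3 J6 J2.
J4: 0→17, due 53, tardiness 0
J1: 17→32, due 48, tardiness 0
J5: 32→45, due 36, tardiness 9
J3: 45→55, due 28, tardiness 27
J6: 55→64, due 29, tardiness 35
J2: 64→69, due 34, tardiness 35
Late patients: 4.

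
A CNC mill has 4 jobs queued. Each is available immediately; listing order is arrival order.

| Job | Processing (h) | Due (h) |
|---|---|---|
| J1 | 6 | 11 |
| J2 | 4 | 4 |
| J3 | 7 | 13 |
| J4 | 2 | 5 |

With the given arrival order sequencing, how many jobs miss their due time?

3

FIFO (arrival order): J1 J2 J3 J4.
J1: 0→6, due 11, tardiness 0
J2: 6→10, due 4, tardiness 6
J3: 10→17, due 13, tardiness 4
J4: 17→19, due 5, tardiness 14
Late jobs: 3.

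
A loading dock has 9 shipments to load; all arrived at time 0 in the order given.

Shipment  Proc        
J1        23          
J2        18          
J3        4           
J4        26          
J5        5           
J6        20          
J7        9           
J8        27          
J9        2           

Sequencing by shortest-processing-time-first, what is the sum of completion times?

SPT (increasing processing time): J9 J3 J5 J7 J2 J6 J1 J4 J8.
J9: 0→2
J3: 2→6
J5: 6→11
J7: 11→20
J2: 20→38
J6: 38→58
J1: 58→81
J4: 81→107
J8: 107→134
Sum = 2+6+11+20+38+58+81+107+134 = 457.

457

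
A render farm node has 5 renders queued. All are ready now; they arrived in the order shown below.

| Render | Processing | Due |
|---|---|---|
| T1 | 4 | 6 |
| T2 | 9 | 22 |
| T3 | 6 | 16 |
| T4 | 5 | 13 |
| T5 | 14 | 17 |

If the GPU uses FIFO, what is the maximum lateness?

21

FIFO (arrival order): T1 T2 T3 T4 T5.
T1: 0→4, due 6, lateness -2
T2: 4→13, due 22, lateness -9
T3: 13→19, due 16, lateness 3
T4: 19→24, due 13, lateness 11
T5: 24→38, due 17, lateness 21
Maximum = 21.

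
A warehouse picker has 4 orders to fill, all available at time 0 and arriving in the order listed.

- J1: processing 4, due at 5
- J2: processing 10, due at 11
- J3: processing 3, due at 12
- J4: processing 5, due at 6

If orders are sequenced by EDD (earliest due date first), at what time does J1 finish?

4

EDD (increasing due date): J1 J4 J2 J3.
J1: 0→4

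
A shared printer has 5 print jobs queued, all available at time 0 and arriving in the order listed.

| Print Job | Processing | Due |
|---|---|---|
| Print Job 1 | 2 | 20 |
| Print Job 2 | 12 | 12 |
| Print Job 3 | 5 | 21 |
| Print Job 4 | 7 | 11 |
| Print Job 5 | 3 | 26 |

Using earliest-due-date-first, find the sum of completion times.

EDD (increasing due date): Print Job 4 Print Job 2 Print Job 1 Print Job 3 Print Job 5.
Print Job 4: 0→7
Print Job 2: 7→19
Print Job 1: 19→21
Print Job 3: 21→26
Print Job 5: 26→29
Sum = 7+19+21+26+29 = 102.

102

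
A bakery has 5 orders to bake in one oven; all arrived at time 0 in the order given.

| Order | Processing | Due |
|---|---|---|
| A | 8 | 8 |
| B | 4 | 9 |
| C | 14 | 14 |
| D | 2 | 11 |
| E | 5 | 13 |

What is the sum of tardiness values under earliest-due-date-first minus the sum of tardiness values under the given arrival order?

-21

EDD (increasing due date): A B D E C.
A: 0→8, due 8, tardiness 0
B: 8→12, due 9, tardiness 3
D: 12→14, due 11, tardiness 3
E: 14→19, due 13, tardiness 6
C: 19→33, due 14, tardiness 19
Sum = 0+3+3+6+19 = 31.
FIFO (arrival order): A B C D E.
A: 0→8, due 8, tardiness 0
B: 8→12, due 9, tardiness 3
C: 12→26, due 14, tardiness 12
D: 26→28, due 11, tardiness 17
E: 28→33, due 13, tardiness 20
Sum = 0+3+12+17+20 = 52.
Difference = 31 − 52 = -21.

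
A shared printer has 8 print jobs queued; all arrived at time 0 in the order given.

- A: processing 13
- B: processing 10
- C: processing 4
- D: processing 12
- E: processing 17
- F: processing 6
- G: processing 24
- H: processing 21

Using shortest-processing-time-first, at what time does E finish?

SPT (increasing processing time): C F B D A E H G.
C: 0→4
F: 4→10
B: 10→20
D: 20→32
A: 32→45
E: 45→62

62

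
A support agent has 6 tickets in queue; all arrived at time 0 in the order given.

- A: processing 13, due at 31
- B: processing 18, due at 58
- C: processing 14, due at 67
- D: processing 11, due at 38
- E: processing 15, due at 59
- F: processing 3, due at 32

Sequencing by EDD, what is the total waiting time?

161

EDD (increasing due date): A F D B E C.
A: waits 0, runs 0→13
F: waits 13, runs 13→16
D: waits 16, runs 16→27
B: waits 27, runs 27→45
E: waits 45, runs 45→60
C: waits 60, runs 60→74
Sum = 0+13+16+27+45+60 = 161.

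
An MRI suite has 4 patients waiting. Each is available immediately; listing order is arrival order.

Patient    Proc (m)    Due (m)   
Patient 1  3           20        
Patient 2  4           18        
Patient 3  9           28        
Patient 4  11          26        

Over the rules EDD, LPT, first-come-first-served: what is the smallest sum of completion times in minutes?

53

EDD (increasing due date): Patient 2 Patient 1 Patient 4 Patient 3.
Patient 2: 0→4
Patient 1: 4→7
Patient 4: 7→18
Patient 3: 18→27
Sum = 4+7+18+27 = 56.
LPT (decreasing processing time): Patient 4 Patient 3 Patient 2 Patient 1.
Patient 4: 0→11
Patient 3: 11→20
Patient 2: 20→24
Patient 1: 24→27
Sum = 11+20+24+27 = 82.
FIFO (arrival order): Patient 1 Patient 2 Patient 3 Patient 4.
Patient 1: 0→3
Patient 2: 3→7
Patient 3: 7→16
Patient 4: 16→27
Sum = 3+7+16+27 = 53.
EDD 56, LPT 82, FIFO 53 → minimum 53.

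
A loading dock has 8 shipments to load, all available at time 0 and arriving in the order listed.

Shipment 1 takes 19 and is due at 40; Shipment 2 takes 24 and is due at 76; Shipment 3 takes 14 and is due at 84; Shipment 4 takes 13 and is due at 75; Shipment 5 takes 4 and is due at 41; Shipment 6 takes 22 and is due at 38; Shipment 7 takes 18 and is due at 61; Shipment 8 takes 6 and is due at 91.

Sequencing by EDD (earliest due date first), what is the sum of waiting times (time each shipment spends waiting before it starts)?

EDD (increasing due date): Shipment 6 Shipment 1 Shipment 5 Shipment 7 Shipment 4 Shipment 2 Shipment 3 Shipment 8.
Shipment 6: waits 0, runs 0→22
Shipment 1: waits 22, runs 22→41
Shipment 5: waits 41, runs 41→45
Shipment 7: waits 45, runs 45→63
Shipment 4: waits 63, runs 63→76
Shipment 2: waits 76, runs 76→100
Shipment 3: waits 100, runs 100→114
Shipment 8: waits 114, runs 114→120
Sum = 0+22+41+45+63+76+100+114 = 461.

461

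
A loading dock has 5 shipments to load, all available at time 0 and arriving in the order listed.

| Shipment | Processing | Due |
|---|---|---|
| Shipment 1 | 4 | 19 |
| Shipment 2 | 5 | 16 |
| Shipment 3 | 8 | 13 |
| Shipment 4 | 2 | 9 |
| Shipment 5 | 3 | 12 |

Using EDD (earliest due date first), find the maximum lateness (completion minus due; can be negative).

3

EDD (increasing due date): Shipment 4 Shipment 5 Shipment 3 Shipment 2 Shipment 1.
Shipment 4: 0→2, due 9, lateness -7
Shipment 5: 2→5, due 12, lateness -7
Shipment 3: 5→13, due 13, lateness 0
Shipment 2: 13→18, due 16, lateness 2
Shipment 1: 18→22, due 19, lateness 3
Maximum = 3.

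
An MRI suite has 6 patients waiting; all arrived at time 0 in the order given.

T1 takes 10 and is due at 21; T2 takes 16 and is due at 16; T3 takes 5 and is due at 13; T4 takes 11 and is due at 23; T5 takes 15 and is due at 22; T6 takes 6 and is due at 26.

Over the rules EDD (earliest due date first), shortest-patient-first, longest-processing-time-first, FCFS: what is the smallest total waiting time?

EDD (increasing due date): T3 T2 T1 T5 T4 T6.
T3: waits 0, runs 0→5
T2: waits 5, runs 5→21
T1: waits 21, runs 21→31
T5: waits 31, runs 31→46
T4: waits 46, runs 46→57
T6: waits 57, runs 57→63
Sum = 0+5+21+31+46+57 = 160.
SPT (increasing processing time): T3 T6 T1 T4 T5 T2.
T3: waits 0, runs 0→5
T6: waits 5, runs 5→11
T1: waits 11, runs 11→21
T4: waits 21, runs 21→32
T5: waits 32, runs 32→47
T2: waits 47, runs 47→63
Sum = 0+5+11+21+32+47 = 116.
LPT (decreasing processing time): T2 T5 T4 T1 T6 T3.
T2: waits 0, runs 0→16
T5: waits 16, runs 16→31
T4: waits 31, runs 31→42
T1: waits 42, runs 42→52
T6: waits 52, runs 52→58
T3: waits 58, runs 58→63
Sum = 0+16+31+42+52+58 = 199.
FIFO (arrival order): T1 T2 T3 T4 T5 T6.
T1: waits 0, runs 0→10
T2: waits 10, runs 10→26
T3: waits 26, runs 26→31
T4: waits 31, runs 31→42
T5: waits 42, runs 42→57
T6: waits 57, runs 57→63
Sum = 0+10+26+31+42+57 = 166.
EDD 160, SPT 116, LPT 199, FIFO 166 → minimum 116.

116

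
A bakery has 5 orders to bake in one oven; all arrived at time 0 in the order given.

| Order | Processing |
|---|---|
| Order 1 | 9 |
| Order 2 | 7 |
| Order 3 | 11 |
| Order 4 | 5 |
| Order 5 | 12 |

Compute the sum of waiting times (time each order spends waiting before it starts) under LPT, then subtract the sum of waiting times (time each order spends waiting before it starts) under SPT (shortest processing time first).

LPT (decreasing processing time): Order 5 Order 3 Order 1 Order 2 Order 4.
Order 5: waits 0, runs 0→12
Order 3: waits 12, runs 12→23
Order 1: waits 23, runs 23→32
Order 2: waits 32, runs 32→39
Order 4: waits 39, runs 39→44
Sum = 0+12+23+32+39 = 106.
SPT (increasing processing time): Order 4 Order 2 Order 1 Order 3 Order 5.
Order 4: waits 0, runs 0→5
Order 2: waits 5, runs 5→12
Order 1: waits 12, runs 12→21
Order 3: waits 21, runs 21→32
Order 5: waits 32, runs 32→44
Sum = 0+5+12+21+32 = 70.
Difference = 106 − 70 = 36.

36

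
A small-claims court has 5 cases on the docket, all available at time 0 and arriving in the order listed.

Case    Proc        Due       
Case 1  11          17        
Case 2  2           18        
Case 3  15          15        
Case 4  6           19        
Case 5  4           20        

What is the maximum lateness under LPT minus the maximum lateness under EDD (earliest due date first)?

2

LPT (decreasing processing time): Case 3 Case 1 Case 4 Case 5 Case 2.
Case 3: 0→15, due 15, lateness 0
Case 1: 15→26, due 17, lateness 9
Case 4: 26→32, due 19, lateness 13
Case 5: 32→36, due 20, lateness 16
Case 2: 36→38, due 18, lateness 20
Maximum = 20.
EDD (increasing due date): Case 3 Case 1 Case 2 Case 4 Case 5.
Case 3: 0→15, due 15, lateness 0
Case 1: 15→26, due 17, lateness 9
Case 2: 26→28, due 18, lateness 10
Case 4: 28→34, due 19, lateness 15
Case 5: 34→38, due 20, lateness 18
Maximum = 18.
Difference = 20 − 18 = 2.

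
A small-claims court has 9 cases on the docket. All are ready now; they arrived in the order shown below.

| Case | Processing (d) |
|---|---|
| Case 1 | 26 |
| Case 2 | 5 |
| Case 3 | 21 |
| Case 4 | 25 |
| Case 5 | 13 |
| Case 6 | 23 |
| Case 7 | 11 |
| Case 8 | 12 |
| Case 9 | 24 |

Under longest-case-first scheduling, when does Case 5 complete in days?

132

LPT (decreasing processing time): Case 1 Case 4 Case 9 Case 6 Case 3 Case 5 Case 8 Case 7 Case 2.
Case 1: 0→26
Case 4: 26→51
Case 9: 51→75
Case 6: 75→98
Case 3: 98→119
Case 5: 119→132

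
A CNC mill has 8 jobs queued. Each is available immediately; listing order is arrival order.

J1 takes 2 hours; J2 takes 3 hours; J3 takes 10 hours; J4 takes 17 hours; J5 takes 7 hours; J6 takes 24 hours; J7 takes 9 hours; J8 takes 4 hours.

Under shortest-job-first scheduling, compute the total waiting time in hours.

SPT (increasing processing time): J1 J2 J8 J5 J7 J3 J4 J6.
J1: waits 0, runs 0→2
J2: waits 2, runs 2→5
J8: waits 5, runs 5→9
J5: waits 9, runs 9→16
J7: waits 16, runs 16→25
J3: waits 25, runs 25→35
J4: waits 35, runs 35→52
J6: waits 52, runs 52→76
Sum = 0+2+5+9+16+25+35+52 = 144.

144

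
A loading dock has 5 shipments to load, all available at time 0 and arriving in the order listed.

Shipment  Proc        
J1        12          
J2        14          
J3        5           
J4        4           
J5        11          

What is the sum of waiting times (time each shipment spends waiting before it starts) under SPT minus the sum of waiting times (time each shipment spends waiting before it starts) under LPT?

SPT (increasing processing time): J4 J3 J5 J1 J2.
J4: waits 0, runs 0→4
J3: waits 4, runs 4→9
J5: waits 9, runs 9→20
J1: waits 20, runs 20→32
J2: waits 32, runs 32→46
Sum = 0+4+9+20+32 = 65.
LPT (decreasing processing time): J2 J1 J5 J3 J4.
J2: waits 0, runs 0→14
J1: waits 14, runs 14→26
J5: waits 26, runs 26→37
J3: waits 37, runs 37→42
J4: waits 42, runs 42→46
Sum = 0+14+26+37+42 = 119.
Difference = 65 − 119 = -54.

-54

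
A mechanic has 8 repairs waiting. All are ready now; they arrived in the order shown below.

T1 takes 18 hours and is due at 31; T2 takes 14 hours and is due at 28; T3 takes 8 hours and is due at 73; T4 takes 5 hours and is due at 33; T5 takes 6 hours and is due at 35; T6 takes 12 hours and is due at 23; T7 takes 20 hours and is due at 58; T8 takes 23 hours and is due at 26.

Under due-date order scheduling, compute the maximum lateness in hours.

EDD (increasing due date): T6 T8 T2 T1 T4 T5 T7 T3.
T6: 0→12, due 23, lateness -11
T8: 12→35, due 26, lateness 9
T2: 35→49, due 28, lateness 21
T1: 49→67, due 31, lateness 36
T4: 67→72, due 33, lateness 39
T5: 72→78, due 35, lateness 43
T7: 78→98, due 58, lateness 40
T3: 98→106, due 73, lateness 33
Maximum = 43.

43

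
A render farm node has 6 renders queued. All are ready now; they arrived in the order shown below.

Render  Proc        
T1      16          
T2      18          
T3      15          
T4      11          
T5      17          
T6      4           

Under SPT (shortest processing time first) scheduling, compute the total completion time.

239

SPT (increasing processing time): T6 T4 T3 T1 T5 T2.
T6: 0→4
T4: 4→15
T3: 15→30
T1: 30→46
T5: 46→63
T2: 63→81
Sum = 4+15+30+46+63+81 = 239.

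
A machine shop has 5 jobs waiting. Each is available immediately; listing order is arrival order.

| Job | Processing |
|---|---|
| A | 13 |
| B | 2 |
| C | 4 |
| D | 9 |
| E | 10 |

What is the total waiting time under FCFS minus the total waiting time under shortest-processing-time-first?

27

FIFO (arrival order): A B C D E.
A: waits 0, runs 0→13
B: waits 13, runs 13→15
C: waits 15, runs 15→19
D: waits 19, runs 19→28
E: waits 28, runs 28→38
Sum = 0+13+15+19+28 = 75.
SPT (increasing processing time): B C D E A.
B: waits 0, runs 0→2
C: waits 2, runs 2→6
D: waits 6, runs 6→15
E: waits 15, runs 15→25
A: waits 25, runs 25→38
Sum = 0+2+6+15+25 = 48.
Difference = 75 − 48 = 27.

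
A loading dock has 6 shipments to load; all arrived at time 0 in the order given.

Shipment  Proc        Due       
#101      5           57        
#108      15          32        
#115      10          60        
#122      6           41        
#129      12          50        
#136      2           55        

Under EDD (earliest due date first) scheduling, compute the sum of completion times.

194

EDD (increasing due date): #108 #122 #129 #136 #101 #115.
#108: 0→15
#122: 15→21
#129: 21→33
#136: 33→35
#101: 35→40
#115: 40→50
Sum = 15+21+33+35+40+50 = 194.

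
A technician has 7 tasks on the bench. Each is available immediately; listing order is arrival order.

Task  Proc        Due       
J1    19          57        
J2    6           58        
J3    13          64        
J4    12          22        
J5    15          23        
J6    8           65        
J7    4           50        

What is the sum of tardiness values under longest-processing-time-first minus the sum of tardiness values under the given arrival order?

LPT (decreasing processing time): J1 J5 J3 J4 J6 J2 J7.
J1: 0→19, due 57, tardiness 0
J5: 19→34, due 23, tardiness 11
J3: 34→47, due 64, tardiness 0
J4: 47→59, due 22, tardiness 37
J6: 59→67, due 65, tardiness 2
J2: 67→73, due 58, tardiness 15
J7: 73→77, due 50, tardiness 27
Sum = 0+11+0+37+2+15+27 = 92.
FIFO (arrival order): J1 J2 J3 J4 J5 J6 J7.
J1: 0→19, due 57, tardiness 0
J2: 19→25, due 58, tardiness 0
J3: 25→38, due 64, tardiness 0
J4: 38→50, due 22, tardiness 28
J5: 50→65, due 23, tardiness 42
J6: 65→73, due 65, tardiness 8
J7: 73→77, due 50, tardiness 27
Sum = 0+0+0+28+42+8+27 = 105.
Difference = 92 − 105 = -13.

-13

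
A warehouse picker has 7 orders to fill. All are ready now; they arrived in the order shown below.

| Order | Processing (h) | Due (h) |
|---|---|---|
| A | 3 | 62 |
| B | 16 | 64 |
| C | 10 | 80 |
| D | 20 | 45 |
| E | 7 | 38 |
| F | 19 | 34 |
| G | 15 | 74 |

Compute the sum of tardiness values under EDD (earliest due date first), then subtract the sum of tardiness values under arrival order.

-61

EDD (increasing due date): F E D A B G C.
F: 0→19, due 34, tardiness 0
E: 19→26, due 38, tardiness 0
D: 26→46, due 45, tardiness 1
A: 46→49, due 62, tardiness 0
B: 49→65, due 64, tardiness 1
G: 65→80, due 74, tardiness 6
C: 80→90, due 80, tardiness 10
Sum = 0+0+1+0+1+6+10 = 18.
FIFO (arrival order): A B C D E F G.
A: 0→3, due 62, tardiness 0
B: 3→19, due 64, tardiness 0
C: 19→29, due 80, tardiness 0
D: 29→49, due 45, tardiness 4
E: 49→56, due 38, tardiness 18
F: 56→75, due 34, tardiness 41
G: 75→90, due 74, tardiness 16
Sum = 0+0+0+4+18+41+16 = 79.
Difference = 18 − 79 = -61.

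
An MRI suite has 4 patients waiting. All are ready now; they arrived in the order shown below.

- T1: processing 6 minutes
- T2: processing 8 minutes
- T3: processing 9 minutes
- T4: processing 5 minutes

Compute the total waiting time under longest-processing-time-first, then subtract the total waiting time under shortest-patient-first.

14

LPT (decreasing processing time): T3 T2 T1 T4.
T3: waits 0, runs 0→9
T2: waits 9, runs 9→17
T1: waits 17, runs 17→23
T4: waits 23, runs 23→28
Sum = 0+9+17+23 = 49.
SPT (increasing processing time): T4 T1 T2 T3.
T4: waits 0, runs 0→5
T1: waits 5, runs 5→11
T2: waits 11, runs 11→19
T3: waits 19, runs 19→28
Sum = 0+5+11+19 = 35.
Difference = 49 − 35 = 14.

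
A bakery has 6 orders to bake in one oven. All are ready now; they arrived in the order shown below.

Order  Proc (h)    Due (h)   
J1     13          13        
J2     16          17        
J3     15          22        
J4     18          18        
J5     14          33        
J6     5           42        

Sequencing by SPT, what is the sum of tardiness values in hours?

SPT (increasing processing time): J6 J1 J5 J3 J2 J4.
J6: 0→5, due 42, tardiness 0
J1: 5→18, due 13, tardiness 5
J5: 18→32, due 33, tardiness 0
J3: 32→47, due 22, tardiness 25
J2: 47→63, due 17, tardiness 46
J4: 63→81, due 18, tardiness 63
Sum = 0+5+0+25+46+63 = 139.

139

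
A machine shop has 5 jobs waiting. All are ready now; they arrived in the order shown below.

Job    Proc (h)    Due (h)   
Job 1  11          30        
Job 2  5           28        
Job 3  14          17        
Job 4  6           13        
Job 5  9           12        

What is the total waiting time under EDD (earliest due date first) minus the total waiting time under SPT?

EDD (increasing due date): Job 5 Job 4 Job 3 Job 2 Job 1.
Job 5: waits 0, runs 0→9
Job 4: waits 9, runs 9→15
Job 3: waits 15, runs 15→29
Job 2: waits 29, runs 29→34
Job 1: waits 34, runs 34→45
Sum = 0+9+15+29+34 = 87.
SPT (increasing processing time): Job 2 Job 4 Job 5 Job 1 Job 3.
Job 2: waits 0, runs 0→5
Job 4: waits 5, runs 5→11
Job 5: waits 11, runs 11→20
Job 1: waits 20, runs 20→31
Job 3: waits 31, runs 31→45
Sum = 0+5+11+20+31 = 67.
Difference = 87 − 67 = 20.

20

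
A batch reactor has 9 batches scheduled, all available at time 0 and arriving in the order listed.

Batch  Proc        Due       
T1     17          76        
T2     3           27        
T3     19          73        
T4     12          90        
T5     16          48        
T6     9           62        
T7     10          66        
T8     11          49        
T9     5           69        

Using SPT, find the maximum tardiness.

SPT (increasing processing time): T2 T9 T6 T7 T8 T4 T5 T1 T3.
T2: 0→3, due 27, tardiness 0
T9: 3→8, due 69, tardiness 0
T6: 8→17, due 62, tardiness 0
T7: 17→27, due 66, tardiness 0
T8: 27→38, due 49, tardiness 0
T4: 38→50, due 90, tardiness 0
T5: 50→66, due 48, tardiness 18
T1: 66→83, due 76, tardiness 7
T3: 83→102, due 73, tardiness 29
Maximum = 29.

29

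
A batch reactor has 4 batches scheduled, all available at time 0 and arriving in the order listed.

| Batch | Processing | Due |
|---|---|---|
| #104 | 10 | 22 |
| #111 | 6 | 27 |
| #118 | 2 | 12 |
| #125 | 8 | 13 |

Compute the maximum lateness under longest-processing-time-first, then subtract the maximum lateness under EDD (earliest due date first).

15

LPT (decreasing processing time): #104 #125 #111 #118.
#104: 0→10, due 22, lateness -12
#125: 10→18, due 13, lateness 5
#111: 18→24, due 27, lateness -3
#118: 24→26, due 12, lateness 14
Maximum = 14.
EDD (increasing due date): #118 #125 #104 #111.
#118: 0→2, due 12, lateness -10
#125: 2→10, due 13, lateness -3
#104: 10→20, due 22, lateness -2
#111: 20→26, due 27, lateness -1
Maximum = -1.
Difference = 14 − -1 = 15.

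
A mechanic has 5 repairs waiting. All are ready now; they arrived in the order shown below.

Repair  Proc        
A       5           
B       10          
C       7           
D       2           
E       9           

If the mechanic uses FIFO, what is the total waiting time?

FIFO (arrival order): A B C D E.
A: waits 0, runs 0→5
B: waits 5, runs 5→15
C: waits 15, runs 15→22
D: waits 22, runs 22→24
E: waits 24, runs 24→33
Sum = 0+5+15+22+24 = 66.

66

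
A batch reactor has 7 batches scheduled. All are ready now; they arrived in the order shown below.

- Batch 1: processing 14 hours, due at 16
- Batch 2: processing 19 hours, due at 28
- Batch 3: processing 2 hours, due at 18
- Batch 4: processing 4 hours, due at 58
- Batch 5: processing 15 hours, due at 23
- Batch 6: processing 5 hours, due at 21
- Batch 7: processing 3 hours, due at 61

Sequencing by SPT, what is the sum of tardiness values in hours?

SPT (increasing processing time): Batch 3 Batch 7 Batch 4 Batch 6 Batch 1 Batch 5 Batch 2.
Batch 3: 0→2, due 18, tardiness 0
Batch 7: 2→5, due 61, tardiness 0
Batch 4: 5→9, due 58, tardiness 0
Batch 6: 9→14, due 21, tardiness 0
Batch 1: 14→28, due 16, tardiness 12
Batch 5: 28→43, due 23, tardiness 20
Batch 2: 43→62, due 28, tardiness 34
Sum = 0+0+0+0+12+20+34 = 66.

66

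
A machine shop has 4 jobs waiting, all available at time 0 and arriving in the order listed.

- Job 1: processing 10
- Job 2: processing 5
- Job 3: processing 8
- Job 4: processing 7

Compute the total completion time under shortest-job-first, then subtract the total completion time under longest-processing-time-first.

-16

SPT (increasing processing time): Job 2 Job 4 Job 3 Job 1.
Job 2: 0→5
Job 4: 5→12
Job 3: 12→20
Job 1: 20→30
Sum = 5+12+20+30 = 67.
LPT (decreasing processing time): Job 1 Job 3 Job 4 Job 2.
Job 1: 0→10
Job 3: 10→18
Job 4: 18→25
Job 2: 25→30
Sum = 10+18+25+30 = 83.
Difference = 67 − 83 = -16.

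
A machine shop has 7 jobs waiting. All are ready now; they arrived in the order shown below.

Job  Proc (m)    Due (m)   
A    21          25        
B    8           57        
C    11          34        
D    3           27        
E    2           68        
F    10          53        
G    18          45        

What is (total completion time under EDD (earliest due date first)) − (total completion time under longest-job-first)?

-42

EDD (increasing due date): A D C G F B E.
A: 0→21
D: 21→24
C: 24→35
G: 35→53
F: 53→63
B: 63→71
E: 71→73
Sum = 21+24+35+53+63+71+73 = 340.
LPT (decreasing processing time): A G C F B D E.
A: 0→21
G: 21→39
C: 39→50
F: 50→60
B: 60→68
D: 68→71
E: 71→73
Sum = 21+39+50+60+68+71+73 = 382.
Difference = 340 − 382 = -42.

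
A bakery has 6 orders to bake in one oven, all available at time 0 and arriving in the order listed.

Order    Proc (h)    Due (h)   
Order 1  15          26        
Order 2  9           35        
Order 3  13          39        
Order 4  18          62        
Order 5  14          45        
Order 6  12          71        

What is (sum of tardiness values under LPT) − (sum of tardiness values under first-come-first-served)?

43

LPT (decreasing processing time): Order 4 Order 1 Order 5 Order 3 Order 6 Order 2.
Order 4: 0→18, due 62, tardiness 0
Order 1: 18→33, due 26, tardiness 7
Order 5: 33→47, due 45, tardiness 2
Order 3: 47→60, due 39, tardiness 21
Order 6: 60→72, due 71, tardiness 1
Order 2: 72→81, due 35, tardiness 46
Sum = 0+7+2+21+1+46 = 77.
FIFO (arrival order): Order 1 Order 2 Order 3 Order 4 Order 5 Order 6.
Order 1: 0→15, due 26, tardiness 0
Order 2: 15→24, due 35, tardiness 0
Order 3: 24→37, due 39, tardiness 0
Order 4: 37→55, due 62, tardiness 0
Order 5: 55→69, due 45, tardiness 24
Order 6: 69→81, due 71, tardiness 10
Sum = 0+0+0+0+24+10 = 34.
Difference = 77 − 34 = 43.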